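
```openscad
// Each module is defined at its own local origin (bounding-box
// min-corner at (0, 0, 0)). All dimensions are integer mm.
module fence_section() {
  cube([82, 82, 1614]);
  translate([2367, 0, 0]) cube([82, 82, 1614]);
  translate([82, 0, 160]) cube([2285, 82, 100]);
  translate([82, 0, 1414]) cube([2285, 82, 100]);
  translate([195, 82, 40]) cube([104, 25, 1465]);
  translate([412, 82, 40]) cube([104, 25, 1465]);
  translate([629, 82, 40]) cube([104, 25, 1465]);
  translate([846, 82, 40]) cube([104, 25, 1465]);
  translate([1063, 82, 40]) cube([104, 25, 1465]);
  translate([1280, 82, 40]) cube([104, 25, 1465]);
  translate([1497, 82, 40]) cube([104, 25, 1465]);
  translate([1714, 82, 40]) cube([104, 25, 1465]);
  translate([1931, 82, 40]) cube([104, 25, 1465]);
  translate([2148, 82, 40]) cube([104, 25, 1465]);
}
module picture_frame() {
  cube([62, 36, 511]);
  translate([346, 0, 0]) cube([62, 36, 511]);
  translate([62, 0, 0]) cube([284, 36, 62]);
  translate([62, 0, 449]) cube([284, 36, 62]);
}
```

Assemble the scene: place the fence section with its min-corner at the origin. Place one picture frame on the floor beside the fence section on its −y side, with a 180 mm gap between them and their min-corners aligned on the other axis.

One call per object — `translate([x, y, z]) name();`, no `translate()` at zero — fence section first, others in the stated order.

fence_section();
translate([0, -216, 0]) picture_frame();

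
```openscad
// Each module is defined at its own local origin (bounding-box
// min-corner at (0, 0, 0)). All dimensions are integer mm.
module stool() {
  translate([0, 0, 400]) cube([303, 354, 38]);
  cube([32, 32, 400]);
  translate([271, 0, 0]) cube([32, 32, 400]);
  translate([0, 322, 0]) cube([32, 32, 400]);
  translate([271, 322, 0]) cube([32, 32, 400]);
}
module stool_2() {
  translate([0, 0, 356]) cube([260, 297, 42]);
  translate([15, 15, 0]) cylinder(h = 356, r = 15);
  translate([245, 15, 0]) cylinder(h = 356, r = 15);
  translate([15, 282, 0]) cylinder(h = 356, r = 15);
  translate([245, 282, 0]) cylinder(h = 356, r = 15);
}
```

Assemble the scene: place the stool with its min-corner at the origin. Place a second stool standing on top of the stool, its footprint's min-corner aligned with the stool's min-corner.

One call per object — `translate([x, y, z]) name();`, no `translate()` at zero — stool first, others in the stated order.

stool();
translate([0, 0, 438]) stool_2();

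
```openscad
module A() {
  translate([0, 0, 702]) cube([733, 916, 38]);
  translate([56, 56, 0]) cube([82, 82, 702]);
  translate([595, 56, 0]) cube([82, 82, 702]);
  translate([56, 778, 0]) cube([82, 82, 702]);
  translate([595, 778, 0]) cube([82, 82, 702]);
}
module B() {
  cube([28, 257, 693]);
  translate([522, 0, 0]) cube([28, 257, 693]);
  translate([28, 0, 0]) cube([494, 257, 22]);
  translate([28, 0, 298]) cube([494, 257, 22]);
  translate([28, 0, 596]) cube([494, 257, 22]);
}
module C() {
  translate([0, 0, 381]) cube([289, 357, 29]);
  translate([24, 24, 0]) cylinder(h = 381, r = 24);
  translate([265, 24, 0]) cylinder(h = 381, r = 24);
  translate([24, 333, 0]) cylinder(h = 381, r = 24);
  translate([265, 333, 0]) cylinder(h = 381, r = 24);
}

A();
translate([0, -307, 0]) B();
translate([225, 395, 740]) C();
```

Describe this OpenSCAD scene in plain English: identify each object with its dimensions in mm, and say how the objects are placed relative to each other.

A is a table with a 733×916 mm rectangular top, 38 mm thick, top surface at z = 740 mm, supported by four 82×82 mm square legs, each inset 56 mm from the nearest pair of top edges, running from the floor.

B is a bookshelf 550 mm wide overall, 257 mm deep and 693 mm tall. The two sides are 28 mm thick vertical panels. 3 horizontal shelves of 22 mm thickness span between the inner faces of the sides; the lowest shelf sits on the floor and shelves are stacked with a clear vertical gap of 276 mm between each pair.

C is a four-legged stool. The seat is a 289×357×29 mm slab whose top surface is at z = 410 mm; four round legs, each 48 mm in diameter, run from the floor (z = 0) to the underside of the seat, each leg's axis is inset half a diameter from the nearest pair of seat edges (so the leg's bounding box is flush with the corner).

The bookshelf is on the floor beside the table on its −y side. The stool is on top of the table.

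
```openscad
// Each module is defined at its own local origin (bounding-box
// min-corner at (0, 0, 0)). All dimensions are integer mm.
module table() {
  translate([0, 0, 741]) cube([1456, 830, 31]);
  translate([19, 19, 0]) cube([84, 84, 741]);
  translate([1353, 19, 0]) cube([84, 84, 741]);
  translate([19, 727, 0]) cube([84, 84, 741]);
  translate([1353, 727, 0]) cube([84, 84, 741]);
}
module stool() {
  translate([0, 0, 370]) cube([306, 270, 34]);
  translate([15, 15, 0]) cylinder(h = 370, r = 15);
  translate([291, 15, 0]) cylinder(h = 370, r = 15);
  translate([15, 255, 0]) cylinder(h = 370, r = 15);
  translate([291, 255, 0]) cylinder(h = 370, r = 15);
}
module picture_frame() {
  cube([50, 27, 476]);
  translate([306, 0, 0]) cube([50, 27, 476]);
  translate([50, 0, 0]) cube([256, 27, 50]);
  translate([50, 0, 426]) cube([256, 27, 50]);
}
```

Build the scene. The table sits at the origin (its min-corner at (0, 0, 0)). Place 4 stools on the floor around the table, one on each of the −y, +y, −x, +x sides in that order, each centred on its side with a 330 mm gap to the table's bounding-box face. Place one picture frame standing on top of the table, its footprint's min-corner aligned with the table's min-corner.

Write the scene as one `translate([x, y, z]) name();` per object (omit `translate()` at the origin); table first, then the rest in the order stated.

table();
translate([575, -600, 0]) stool();
translate([575, 1160, 0]) stool();
translate([-636, 280, 0]) stool();
translate([1786, 280, 0]) stool();
translate([0, 0, 772]) picture_frame();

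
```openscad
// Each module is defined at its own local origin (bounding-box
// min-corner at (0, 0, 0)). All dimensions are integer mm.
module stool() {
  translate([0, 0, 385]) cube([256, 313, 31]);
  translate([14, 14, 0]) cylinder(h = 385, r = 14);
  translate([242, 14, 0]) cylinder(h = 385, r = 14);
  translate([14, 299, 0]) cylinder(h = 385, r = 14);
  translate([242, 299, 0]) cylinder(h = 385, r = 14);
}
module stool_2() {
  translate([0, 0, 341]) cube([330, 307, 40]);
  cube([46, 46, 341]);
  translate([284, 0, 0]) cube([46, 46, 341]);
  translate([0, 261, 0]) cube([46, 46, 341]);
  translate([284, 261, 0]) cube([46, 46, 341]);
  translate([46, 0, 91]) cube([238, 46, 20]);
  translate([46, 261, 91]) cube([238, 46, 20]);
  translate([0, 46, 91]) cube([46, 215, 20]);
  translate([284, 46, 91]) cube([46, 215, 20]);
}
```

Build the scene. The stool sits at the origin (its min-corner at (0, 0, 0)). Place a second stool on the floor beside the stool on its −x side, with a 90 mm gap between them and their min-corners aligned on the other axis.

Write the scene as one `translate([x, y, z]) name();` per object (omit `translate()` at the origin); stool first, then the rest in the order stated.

stool();
translate([-420, 0, 0]) stool_2();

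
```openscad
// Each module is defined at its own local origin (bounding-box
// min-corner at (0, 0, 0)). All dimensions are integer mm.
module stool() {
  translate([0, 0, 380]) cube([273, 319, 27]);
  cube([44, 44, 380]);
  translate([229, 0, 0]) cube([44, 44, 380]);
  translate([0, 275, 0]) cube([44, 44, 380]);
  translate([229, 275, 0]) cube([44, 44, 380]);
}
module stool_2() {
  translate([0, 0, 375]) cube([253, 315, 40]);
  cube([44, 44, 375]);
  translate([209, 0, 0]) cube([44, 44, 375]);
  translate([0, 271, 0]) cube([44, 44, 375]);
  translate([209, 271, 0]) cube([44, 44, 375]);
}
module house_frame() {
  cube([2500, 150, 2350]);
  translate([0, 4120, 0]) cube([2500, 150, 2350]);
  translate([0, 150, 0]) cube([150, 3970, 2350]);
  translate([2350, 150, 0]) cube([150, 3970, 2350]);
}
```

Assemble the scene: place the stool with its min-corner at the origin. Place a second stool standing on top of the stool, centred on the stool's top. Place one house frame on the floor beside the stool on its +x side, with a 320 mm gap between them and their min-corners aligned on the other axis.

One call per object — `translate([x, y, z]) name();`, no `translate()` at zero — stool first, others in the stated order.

stool();
translate([10, 2, 407]) stool_2();
translate([593, 0, 0]) house_frame();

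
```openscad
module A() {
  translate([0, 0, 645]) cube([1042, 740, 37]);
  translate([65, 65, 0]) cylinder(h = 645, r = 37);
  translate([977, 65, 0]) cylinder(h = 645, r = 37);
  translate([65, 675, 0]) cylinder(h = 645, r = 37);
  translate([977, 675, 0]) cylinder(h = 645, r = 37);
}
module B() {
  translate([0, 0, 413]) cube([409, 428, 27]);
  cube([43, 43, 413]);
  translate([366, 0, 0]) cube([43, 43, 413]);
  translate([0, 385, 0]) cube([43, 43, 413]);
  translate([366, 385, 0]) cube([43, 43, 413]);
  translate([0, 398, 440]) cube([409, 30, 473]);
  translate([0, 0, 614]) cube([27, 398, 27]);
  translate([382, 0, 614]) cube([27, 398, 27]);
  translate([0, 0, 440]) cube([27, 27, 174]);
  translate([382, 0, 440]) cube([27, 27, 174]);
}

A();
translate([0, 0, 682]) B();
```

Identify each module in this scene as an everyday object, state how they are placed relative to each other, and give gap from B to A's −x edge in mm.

The chair's min-x is at 0; the table's min-x is 0; gap = 0 mm.

A is a table. B is a chair. The chair is on top of the table. The gap from the chair to the table's −x edge is 0 mm.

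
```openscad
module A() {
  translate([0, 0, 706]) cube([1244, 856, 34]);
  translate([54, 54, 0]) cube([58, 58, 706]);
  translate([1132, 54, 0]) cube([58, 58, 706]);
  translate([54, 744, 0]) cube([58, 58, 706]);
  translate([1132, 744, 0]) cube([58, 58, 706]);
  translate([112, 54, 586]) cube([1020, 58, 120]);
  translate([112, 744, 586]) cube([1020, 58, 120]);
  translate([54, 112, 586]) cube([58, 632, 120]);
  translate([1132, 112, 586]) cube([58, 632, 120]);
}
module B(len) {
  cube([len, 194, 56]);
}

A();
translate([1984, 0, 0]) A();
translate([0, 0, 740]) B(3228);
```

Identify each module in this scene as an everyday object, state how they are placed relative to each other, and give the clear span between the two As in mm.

Second table starts at x = 1984; first ends at x = 1244; clear span = 1984 − 1244 = 740 mm.

A is a table. B is a beam. A beam spans the tops of two tables. The clear span between the two tables is 740 mm.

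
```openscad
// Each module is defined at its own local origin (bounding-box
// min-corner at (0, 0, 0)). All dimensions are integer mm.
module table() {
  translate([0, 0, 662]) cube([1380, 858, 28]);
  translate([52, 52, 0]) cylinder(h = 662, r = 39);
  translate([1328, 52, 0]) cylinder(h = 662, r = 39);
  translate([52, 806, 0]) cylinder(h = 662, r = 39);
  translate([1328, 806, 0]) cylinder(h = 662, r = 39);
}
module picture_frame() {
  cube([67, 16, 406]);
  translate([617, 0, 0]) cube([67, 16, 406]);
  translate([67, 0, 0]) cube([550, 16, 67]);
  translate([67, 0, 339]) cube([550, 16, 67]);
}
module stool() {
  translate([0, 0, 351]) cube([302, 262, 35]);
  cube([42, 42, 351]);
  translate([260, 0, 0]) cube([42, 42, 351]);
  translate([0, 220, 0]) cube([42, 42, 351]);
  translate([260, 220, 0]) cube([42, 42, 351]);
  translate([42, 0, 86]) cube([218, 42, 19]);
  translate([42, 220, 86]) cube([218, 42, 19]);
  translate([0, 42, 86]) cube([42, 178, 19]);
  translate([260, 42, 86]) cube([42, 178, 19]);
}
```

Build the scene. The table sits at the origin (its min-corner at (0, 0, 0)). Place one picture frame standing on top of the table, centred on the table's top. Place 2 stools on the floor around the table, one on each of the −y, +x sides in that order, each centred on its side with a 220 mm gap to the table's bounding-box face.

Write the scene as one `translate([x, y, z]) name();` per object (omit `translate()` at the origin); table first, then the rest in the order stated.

table();
translate([348, 421, 690]) picture_frame();
translate([539, -482, 0]) stool();
translate([1600, 298, 0]) stool();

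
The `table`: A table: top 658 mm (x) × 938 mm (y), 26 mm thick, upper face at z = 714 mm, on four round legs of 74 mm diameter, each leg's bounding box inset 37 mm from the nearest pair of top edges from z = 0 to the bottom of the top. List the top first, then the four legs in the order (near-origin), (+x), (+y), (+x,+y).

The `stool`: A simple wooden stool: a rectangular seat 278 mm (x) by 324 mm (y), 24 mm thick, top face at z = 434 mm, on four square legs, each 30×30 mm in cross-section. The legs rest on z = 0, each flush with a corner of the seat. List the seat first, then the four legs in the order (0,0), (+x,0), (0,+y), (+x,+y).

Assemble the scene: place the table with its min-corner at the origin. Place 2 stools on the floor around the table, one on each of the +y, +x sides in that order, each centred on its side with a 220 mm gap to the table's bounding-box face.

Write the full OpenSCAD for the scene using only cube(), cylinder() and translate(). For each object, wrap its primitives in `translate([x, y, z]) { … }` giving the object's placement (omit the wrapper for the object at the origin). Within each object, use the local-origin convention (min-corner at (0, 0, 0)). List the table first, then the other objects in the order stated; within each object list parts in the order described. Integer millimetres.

translate([0, 0, 688]) cube([658, 938, 26]);
translate([74, 74, 0]) cylinder(h = 688, r = 37);
translate([584, 74, 0]) cylinder(h = 688, r = 37);
translate([74, 864, 0]) cylinder(h = 688, r = 37);
translate([584, 864, 0]) cylinder(h = 688, r = 37);
translate([190, 1158, 0]) {
  translate([0, 0, 410]) cube([278, 324, 24]);
  cube([30, 30, 410]);
  translate([248, 0, 0]) cube([30, 30, 410]);
  translate([0, 294, 0]) cube([30, 30, 410]);
  translate([248, 294, 0]) cube([30, 30, 410]);
}
translate([878, 307, 0]) {
  translate([0, 0, 410]) cube([278, 324, 24]);
  cube([30, 30, 410]);
  translate([248, 0, 0]) cube([30, 30, 410]);
  translate([0, 294, 0]) cube([30, 30, 410]);
  translate([248, 294, 0]) cube([30, 30, 410]);
}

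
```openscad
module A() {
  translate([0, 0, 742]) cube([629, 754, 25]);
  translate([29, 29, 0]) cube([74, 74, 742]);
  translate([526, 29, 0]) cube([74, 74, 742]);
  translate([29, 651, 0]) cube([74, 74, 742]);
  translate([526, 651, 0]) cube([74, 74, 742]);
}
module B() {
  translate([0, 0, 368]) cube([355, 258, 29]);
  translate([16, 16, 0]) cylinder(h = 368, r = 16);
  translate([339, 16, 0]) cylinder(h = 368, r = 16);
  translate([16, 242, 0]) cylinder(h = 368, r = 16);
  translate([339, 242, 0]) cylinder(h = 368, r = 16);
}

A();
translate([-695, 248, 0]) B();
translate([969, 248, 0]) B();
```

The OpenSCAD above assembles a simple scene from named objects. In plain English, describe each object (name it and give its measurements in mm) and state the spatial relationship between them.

A is a table: top 629 mm (x) × 754 mm (y), 25 mm thick, upper face at z = 767 mm, on four 74×74 mm square legs, each inset 29 mm from the nearest pair of top edges, running from z = 0 to the bottom of the top.

B is a simple wooden stool: a rectangular seat 355 mm (x) by 258 mm (y), 29 mm thick, top face at z = 397 mm, on four round legs, each 32 mm in diameter. The legs rest on z = 0, each leg's axis is inset half a diameter from the nearest pair of seat edges (so the leg's bounding box is flush with the corner).

Two stools sit around the table at the −x, +x sides.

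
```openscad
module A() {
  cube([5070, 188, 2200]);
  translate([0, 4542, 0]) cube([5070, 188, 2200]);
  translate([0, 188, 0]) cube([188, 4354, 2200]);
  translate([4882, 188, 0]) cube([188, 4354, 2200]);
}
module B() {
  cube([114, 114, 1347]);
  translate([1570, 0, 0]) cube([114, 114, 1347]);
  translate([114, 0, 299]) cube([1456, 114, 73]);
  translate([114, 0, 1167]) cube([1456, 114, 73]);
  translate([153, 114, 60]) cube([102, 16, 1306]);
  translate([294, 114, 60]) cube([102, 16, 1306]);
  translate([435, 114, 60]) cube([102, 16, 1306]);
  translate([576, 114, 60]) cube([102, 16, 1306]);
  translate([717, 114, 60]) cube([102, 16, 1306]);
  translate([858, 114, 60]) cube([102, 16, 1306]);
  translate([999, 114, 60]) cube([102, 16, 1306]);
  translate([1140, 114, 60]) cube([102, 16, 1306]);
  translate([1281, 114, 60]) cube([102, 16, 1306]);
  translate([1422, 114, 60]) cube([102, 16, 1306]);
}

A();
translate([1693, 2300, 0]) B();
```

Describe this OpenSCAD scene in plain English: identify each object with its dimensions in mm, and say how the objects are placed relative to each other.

A is a box-shaped house frame (walls only): outside footprint 5070×4730 mm, wall height 2200 mm, wall thickness 188 mm. The two y-facing walls run the full x-width; the two x-facing walls fit between the inner faces of the y-facing walls.

B is a fence section. Two 114×114 mm posts, 1347 mm tall, stand on the floor with a clear span of 1456 mm between their inner faces. Two horizontal rails of 114×73 mm section span the gap between the posts with their undersides at z = 299 mm and z = 1167 mm, flush with the posts' −y face. 10 pickets, each 102 mm wide, 16 mm thick and 1306 mm tall, are fixed to the +y face of the rails with their bottoms at z = 60 mm, evenly spaced across the span with equal gaps (rounded down to the nearest mm) at the −x end and between each pair — any rounding remainder accumulates at the +x end.

The fence section sits inside the house frame, centred.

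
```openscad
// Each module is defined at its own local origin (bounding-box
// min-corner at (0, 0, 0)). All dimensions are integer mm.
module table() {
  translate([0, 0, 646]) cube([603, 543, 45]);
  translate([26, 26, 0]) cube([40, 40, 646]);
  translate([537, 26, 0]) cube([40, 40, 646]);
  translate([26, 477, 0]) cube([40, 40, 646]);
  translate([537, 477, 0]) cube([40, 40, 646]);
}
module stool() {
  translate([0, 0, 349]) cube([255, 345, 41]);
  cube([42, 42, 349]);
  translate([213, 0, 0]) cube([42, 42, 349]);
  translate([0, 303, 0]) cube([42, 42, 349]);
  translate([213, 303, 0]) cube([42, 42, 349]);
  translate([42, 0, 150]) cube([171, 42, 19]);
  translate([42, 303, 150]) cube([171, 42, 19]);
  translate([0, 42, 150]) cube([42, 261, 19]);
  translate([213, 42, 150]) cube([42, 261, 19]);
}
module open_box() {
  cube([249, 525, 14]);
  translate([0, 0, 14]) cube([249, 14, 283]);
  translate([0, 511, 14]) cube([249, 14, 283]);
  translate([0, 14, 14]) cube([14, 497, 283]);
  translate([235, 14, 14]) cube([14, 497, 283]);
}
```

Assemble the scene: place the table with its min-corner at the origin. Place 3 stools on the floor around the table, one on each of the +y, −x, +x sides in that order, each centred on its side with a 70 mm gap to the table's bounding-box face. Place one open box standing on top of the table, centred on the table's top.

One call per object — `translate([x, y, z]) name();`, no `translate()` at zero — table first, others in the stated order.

table();
translate([174, 613, 0]) stool();
translate([-325, 99, 0]) stool();
translate([673, 99, 0]) stool();
translate([177, 9, 691]) open_box();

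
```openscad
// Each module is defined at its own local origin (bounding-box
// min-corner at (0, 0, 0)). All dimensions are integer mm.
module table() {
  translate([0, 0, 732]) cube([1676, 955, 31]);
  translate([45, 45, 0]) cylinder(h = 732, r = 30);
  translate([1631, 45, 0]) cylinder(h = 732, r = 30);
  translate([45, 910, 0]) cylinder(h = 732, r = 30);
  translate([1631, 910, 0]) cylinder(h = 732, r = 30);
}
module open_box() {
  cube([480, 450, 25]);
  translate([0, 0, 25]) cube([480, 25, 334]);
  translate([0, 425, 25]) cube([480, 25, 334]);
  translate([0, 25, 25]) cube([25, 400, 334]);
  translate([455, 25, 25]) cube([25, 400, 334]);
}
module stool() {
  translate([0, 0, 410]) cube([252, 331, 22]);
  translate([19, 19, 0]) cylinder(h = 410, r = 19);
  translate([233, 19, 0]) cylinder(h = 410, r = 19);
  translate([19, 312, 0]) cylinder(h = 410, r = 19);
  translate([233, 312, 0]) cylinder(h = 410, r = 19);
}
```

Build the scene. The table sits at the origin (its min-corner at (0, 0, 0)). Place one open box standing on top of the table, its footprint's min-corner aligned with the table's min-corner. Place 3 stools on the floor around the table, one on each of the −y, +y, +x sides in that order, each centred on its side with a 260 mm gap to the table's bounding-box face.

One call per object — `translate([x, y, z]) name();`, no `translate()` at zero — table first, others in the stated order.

table();
translate([0, 0, 763]) open_box();
translate([712, -591, 0]) stool();
translate([712, 1215, 0]) stool();
translate([1936, 312, 0]) stool();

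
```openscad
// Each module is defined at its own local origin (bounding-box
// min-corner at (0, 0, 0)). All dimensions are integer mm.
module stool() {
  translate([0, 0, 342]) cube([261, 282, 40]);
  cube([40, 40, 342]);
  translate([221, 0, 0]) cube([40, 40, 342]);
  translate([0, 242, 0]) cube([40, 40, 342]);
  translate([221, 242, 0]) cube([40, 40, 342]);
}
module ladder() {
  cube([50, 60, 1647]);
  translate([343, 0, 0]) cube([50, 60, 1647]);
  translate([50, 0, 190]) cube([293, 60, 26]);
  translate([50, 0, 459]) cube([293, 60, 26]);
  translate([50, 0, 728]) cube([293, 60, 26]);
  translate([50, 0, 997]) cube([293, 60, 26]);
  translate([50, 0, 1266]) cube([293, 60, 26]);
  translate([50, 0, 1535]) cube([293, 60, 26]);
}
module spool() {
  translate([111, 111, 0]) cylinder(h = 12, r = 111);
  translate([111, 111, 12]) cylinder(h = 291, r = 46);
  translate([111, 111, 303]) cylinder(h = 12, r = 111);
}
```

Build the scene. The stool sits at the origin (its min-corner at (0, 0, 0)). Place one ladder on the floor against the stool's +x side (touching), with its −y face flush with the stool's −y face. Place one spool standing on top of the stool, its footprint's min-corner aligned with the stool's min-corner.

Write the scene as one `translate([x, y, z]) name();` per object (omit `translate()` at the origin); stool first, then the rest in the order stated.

stool();
translate([261, 0, 0]) ladder();
translate([0, 0, 382]) spool();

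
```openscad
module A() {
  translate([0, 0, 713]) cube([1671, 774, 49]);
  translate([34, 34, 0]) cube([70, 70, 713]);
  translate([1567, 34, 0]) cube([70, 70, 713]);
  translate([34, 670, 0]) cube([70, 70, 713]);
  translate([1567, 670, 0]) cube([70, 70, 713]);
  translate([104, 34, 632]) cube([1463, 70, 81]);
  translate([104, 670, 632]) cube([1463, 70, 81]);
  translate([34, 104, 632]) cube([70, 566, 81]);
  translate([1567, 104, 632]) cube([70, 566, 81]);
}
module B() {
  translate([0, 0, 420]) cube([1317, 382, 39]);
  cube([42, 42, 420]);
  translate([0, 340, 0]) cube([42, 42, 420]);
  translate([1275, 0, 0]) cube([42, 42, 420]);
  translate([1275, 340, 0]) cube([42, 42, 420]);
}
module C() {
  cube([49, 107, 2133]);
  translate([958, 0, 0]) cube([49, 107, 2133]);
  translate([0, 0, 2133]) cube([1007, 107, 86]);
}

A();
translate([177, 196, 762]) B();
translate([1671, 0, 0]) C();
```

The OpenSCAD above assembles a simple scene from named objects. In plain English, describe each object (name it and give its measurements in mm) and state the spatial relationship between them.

A is a table with a 1671×774 mm rectangular top, 49 mm thick, top surface at z = 762 mm, supported by four 70×70 mm square legs, each inset 34 mm from the nearest pair of top edges, running from the floor. Four apron rails, 70 mm thick and 81 mm tall, run between adjacent legs with their top edges flush with the underside of the top and their outer faces flush with the legs' outer faces.

B is a bench: a 1317×382 mm seat slab, 39 mm thick, top at z = 459 mm, on four 42×42 mm square legs flush with the seat corners and standing on z = 0.

C is a rectangular door frame: two vertical jambs of 49×107 mm section, 2133 mm tall, with a clear opening 909 mm wide between their inner faces. A header 86 mm tall and 107 mm deep lies on top of the jambs and spans the full outside width.

The bench is on top of the table, centred. The door frame is against the table's +x side, with their −y faces flush.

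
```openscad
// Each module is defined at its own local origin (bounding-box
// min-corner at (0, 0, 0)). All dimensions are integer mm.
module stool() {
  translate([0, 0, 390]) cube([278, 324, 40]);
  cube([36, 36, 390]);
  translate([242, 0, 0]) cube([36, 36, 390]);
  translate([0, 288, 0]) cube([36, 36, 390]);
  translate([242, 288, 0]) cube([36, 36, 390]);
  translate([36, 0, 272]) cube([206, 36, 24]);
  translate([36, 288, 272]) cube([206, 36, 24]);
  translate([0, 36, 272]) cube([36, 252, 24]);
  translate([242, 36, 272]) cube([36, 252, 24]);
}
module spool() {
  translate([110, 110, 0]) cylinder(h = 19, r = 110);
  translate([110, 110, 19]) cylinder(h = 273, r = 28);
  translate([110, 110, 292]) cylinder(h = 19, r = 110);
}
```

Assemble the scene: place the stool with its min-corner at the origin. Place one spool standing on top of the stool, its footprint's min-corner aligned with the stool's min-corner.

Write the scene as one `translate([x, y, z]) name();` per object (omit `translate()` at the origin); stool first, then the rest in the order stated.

stool();
translate([0, 0, 430]) spool();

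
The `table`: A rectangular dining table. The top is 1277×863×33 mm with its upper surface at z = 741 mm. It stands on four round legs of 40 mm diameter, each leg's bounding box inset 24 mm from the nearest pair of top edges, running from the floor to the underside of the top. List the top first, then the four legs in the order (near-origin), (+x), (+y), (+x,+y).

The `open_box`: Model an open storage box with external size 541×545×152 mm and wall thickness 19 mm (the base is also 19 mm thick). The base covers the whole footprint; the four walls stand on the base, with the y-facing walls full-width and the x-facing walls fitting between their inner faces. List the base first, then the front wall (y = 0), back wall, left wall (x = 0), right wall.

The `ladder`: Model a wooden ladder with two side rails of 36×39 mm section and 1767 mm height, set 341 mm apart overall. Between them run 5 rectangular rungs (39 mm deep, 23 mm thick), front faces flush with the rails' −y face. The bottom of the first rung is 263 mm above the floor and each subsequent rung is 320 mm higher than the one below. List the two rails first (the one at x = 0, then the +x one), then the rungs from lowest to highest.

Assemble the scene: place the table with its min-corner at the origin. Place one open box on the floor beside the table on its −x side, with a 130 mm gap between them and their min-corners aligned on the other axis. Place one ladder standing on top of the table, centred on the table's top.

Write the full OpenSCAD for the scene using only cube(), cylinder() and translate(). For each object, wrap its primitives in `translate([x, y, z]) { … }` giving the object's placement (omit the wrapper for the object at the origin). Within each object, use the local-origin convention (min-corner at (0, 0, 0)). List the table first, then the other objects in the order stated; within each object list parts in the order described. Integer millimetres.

translate([0, 0, 708]) cube([1277, 863, 33]);
translate([44, 44, 0]) cylinder(h = 708, r = 20);
translate([1233, 44, 0]) cylinder(h = 708, r = 20);
translate([44, 819, 0]) cylinder(h = 708, r = 20);
translate([1233, 819, 0]) cylinder(h = 708, r = 20);
translate([-671, 0, 0]) {
  cube([541, 545, 19]);
  translate([0, 0, 19]) cube([541, 19, 133]);
  translate([0, 526, 19]) cube([541, 19, 133]);
  translate([0, 19, 19]) cube([19, 507, 133]);
  translate([522, 19, 19]) cube([19, 507, 133]);
}
translate([468, 412, 741]) {
  cube([36, 39, 1767]);
  translate([305, 0, 0]) cube([36, 39, 1767]);
  translate([36, 0, 263]) cube([269, 39, 23]);
  translate([36, 0, 583]) cube([269, 39, 23]);
  translate([36, 0, 903]) cube([269, 39, 23]);
  translate([36, 0, 1223]) cube([269, 39, 23]);
  translate([36, 0, 1543]) cube([269, 39, 23]);
}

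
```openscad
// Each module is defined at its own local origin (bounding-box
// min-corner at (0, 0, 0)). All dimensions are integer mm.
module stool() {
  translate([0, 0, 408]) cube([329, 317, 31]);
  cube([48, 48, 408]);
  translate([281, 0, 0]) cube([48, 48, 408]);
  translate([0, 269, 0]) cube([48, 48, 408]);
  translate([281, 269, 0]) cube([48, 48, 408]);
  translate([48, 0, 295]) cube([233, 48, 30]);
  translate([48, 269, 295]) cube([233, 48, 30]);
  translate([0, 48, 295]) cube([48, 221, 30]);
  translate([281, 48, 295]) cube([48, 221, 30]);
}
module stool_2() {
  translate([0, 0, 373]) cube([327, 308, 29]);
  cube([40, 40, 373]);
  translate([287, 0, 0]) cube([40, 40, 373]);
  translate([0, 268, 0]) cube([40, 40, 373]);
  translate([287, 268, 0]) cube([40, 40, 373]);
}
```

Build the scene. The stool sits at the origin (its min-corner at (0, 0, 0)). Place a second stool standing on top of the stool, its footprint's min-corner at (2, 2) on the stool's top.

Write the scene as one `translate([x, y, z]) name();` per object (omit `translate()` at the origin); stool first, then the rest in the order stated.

stool();
translate([2, 2, 439]) stool_2();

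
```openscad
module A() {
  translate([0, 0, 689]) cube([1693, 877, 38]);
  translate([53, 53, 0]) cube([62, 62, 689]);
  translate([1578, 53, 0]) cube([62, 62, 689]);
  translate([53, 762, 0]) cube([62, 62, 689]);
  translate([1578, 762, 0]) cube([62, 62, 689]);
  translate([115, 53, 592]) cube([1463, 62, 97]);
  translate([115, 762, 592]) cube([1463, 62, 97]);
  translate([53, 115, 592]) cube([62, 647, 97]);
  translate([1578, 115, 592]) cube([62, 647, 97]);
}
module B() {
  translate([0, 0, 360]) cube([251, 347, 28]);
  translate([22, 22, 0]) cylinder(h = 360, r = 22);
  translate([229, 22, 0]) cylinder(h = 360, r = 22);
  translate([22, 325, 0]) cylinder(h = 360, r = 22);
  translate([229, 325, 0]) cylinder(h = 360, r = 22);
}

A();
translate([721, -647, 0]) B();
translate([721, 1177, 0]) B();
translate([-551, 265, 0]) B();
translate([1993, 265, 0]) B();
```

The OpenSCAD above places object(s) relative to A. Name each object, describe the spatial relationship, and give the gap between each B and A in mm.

Each stool's nearest face is 300 mm from the table's bounding box.

A is a table. B is a stool. Four stools sit around the table at the −y, +y, −x, +x sides. The gap between each stool and the table is 300 mm.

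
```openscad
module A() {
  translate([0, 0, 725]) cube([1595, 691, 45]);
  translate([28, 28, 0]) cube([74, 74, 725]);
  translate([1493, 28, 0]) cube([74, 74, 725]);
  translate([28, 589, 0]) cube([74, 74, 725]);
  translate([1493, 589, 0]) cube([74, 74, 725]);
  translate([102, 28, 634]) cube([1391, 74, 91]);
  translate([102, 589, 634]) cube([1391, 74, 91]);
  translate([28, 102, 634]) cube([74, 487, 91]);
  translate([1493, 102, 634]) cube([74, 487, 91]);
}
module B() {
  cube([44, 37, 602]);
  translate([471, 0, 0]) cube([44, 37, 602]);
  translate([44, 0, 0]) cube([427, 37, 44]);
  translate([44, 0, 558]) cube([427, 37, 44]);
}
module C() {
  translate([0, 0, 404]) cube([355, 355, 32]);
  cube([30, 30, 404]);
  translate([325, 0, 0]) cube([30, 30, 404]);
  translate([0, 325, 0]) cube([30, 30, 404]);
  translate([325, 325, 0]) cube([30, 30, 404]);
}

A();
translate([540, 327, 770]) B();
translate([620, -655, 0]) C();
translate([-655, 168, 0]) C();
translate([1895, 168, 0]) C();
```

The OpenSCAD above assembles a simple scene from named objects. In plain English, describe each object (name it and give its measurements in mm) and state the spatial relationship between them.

A is a rectangular dining table. The top is 1595×691×45 mm with its upper surface at z = 770 mm. It stands on four 74×74 mm square legs, each inset 28 mm from the nearest pair of top edges, running from the floor to the underside of the top. Four apron rails, 74 mm thick and 91 mm tall, run between adjacent legs with their top edges flush with the underside of the top and their outer faces flush with the legs' outer faces.

B is a rectangular picture frame lying in the x–z plane (depth along y). The opening is 427 mm wide (x) by 514 mm tall (z), surrounded by a border 44 mm wide on all four sides. The frame is 37 mm deep and is made of two full-height vertical stiles with two horizontal rails fitted between them.

C is a simple wooden stool: a rectangular seat 355 mm (x) by 355 mm (y), 32 mm thick, top face at z = 436 mm, on four square legs, each 30×30 mm in cross-section. The legs rest on z = 0, each flush with a corner of the seat.

The picture frame is on top of the table, centred. Three stools sit around the table at the −y, −x, +x sides.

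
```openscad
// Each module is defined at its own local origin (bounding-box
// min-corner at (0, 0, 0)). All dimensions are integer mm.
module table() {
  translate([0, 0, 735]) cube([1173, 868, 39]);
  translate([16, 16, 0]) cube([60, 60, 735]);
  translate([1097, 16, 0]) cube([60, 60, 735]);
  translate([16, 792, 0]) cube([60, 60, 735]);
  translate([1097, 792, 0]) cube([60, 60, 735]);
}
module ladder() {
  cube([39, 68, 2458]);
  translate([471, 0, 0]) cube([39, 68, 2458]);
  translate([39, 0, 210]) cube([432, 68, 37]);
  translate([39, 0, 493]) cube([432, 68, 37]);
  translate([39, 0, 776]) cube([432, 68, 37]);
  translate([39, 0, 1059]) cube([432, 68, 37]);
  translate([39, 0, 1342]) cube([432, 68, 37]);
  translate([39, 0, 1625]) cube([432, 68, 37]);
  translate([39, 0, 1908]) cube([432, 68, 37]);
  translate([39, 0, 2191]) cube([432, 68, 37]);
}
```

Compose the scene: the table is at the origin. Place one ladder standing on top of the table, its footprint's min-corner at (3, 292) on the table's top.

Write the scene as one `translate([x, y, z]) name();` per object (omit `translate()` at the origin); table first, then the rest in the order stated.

table();
translate([3, 292, 774]) ladder();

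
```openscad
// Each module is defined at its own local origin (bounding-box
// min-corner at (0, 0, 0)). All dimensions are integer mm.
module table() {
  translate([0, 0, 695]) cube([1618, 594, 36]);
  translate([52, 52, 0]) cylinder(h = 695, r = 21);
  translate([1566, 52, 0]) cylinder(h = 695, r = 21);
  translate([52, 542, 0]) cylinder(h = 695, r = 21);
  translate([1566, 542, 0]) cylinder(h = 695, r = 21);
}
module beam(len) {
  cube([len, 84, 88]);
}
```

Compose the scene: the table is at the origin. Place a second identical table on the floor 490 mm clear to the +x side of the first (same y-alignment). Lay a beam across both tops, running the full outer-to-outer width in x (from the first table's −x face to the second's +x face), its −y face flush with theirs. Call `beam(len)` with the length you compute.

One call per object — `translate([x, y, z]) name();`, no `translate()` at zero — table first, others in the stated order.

table();
translate([2108, 0, 0]) table();
translate([0, 0, 731]) beam(3726);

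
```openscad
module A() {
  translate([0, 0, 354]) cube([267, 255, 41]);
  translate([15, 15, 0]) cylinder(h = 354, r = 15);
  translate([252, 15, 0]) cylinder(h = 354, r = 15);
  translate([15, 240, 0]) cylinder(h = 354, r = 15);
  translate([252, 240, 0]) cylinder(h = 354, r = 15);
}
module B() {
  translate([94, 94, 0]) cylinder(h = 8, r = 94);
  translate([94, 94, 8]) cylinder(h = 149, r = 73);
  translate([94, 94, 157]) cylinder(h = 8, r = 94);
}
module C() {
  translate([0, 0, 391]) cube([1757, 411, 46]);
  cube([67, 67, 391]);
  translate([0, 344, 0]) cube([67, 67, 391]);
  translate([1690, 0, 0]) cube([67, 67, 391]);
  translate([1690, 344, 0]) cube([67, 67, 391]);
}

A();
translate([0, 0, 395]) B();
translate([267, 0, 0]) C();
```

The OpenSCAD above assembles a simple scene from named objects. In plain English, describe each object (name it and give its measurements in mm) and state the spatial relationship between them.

A is a four-legged stool. The seat is a 267×255×41 mm slab whose top surface is at z = 395 mm; four round legs, each 30 mm in diameter, run from the floor (z = 0) to the underside of the seat, each leg's axis is inset half a diameter from the nearest pair of seat edges (so the leg's bounding box is flush with the corner).

B is a spool: two coaxial disc flanges of radius 94 mm and thickness 8 mm, joined by a core cylinder of radius 73 mm and height 149 mm. The lower flange rests on z = 0 and the three cylinders share a vertical axis.

C is a long wooden bench with a 1757 mm (x) × 411 mm (y) seat, 46 mm thick, its top surface 437 mm above the floor. Four 67 mm square legs at the seat corners, flush with the edges, run from z = 0 to the seat underside.

The spool is on top of the stool. The bench is against the stool's +x side, with their −y faces flush.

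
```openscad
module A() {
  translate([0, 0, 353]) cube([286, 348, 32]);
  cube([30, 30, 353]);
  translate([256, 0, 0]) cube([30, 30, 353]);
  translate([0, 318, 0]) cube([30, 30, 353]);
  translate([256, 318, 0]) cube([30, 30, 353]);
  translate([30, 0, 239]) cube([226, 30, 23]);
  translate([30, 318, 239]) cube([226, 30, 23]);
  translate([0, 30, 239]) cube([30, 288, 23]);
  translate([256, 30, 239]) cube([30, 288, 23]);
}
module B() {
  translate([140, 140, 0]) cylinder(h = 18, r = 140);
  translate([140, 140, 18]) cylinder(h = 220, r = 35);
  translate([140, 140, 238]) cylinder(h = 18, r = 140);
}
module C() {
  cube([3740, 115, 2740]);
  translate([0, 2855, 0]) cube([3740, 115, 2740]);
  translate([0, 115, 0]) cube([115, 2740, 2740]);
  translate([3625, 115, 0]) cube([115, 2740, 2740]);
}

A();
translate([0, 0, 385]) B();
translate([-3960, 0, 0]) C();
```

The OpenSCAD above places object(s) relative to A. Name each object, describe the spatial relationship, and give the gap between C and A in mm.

A is a stool. B is a spool. C is a house frame. The spool is on top of the stool. The house frame is on the floor beside the stool on its −x side. The gap between the house frame and the stool is 220 mm.

The house frame's nearest face is 220 mm from the stool's −x face.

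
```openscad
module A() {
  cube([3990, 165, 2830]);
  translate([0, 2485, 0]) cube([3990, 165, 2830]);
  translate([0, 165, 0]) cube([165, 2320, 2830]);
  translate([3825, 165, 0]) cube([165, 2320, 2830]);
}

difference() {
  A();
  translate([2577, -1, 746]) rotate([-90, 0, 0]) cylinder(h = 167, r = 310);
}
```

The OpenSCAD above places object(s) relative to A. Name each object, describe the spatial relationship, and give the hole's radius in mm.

The subtracted cylinder has r = 310 mm.

A is a house frame. The house frame has a circular hole through its front wall. The hole's radius is 310 mm.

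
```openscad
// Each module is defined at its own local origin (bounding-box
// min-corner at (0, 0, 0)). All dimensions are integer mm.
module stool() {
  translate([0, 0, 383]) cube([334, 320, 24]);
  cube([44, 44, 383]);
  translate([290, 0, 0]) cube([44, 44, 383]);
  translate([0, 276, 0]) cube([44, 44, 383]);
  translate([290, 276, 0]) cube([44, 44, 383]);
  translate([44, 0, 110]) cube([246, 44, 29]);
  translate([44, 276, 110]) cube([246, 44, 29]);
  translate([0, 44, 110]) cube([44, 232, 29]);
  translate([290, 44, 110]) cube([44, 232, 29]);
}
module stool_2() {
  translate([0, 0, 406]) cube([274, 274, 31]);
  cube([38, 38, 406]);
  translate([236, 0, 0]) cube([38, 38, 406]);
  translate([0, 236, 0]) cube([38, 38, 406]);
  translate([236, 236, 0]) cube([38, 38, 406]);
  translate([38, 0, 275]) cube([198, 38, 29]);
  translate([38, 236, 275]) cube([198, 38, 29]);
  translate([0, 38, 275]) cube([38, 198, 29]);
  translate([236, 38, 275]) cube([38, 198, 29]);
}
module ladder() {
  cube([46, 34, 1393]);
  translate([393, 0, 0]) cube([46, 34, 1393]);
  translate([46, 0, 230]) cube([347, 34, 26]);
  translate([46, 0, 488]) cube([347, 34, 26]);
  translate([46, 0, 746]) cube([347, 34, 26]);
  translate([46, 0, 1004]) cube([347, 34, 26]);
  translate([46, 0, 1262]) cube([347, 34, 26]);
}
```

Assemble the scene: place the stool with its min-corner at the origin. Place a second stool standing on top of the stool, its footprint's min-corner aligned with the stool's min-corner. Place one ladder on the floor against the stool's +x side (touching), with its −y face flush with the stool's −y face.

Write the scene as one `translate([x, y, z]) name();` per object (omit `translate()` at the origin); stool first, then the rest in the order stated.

stool();
translate([0, 0, 407]) stool_2();
translate([334, 0, 0]) ladder();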